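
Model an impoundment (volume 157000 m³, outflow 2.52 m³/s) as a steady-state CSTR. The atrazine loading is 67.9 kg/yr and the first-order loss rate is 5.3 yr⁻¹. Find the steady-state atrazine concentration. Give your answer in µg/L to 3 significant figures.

Outflow Q = 2.52 m³/s × 3.156e+07 s/yr = 7.953e+07 m³/yr.
Steady-state CSTR mass balance: W = Q·C + k·V·C, so C = W/(Q + kV).
Q + kV = 7.953e+07 + 5.3·157000 = 8.036e+07 m³/yr.
C = 67.9/8.036e+07 = 8.45e-07 kg/m³ = 0.000845 mg/L = 0.845 µg/L.

0.845 µg/L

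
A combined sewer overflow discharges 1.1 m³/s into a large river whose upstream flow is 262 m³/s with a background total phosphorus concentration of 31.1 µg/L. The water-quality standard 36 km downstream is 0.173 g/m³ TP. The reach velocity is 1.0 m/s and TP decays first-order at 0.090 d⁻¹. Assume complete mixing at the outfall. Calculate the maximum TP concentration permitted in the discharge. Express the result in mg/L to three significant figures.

31.1 µg/L = 0.0311 mg/L.
Travel time to the compliance point: t = 3.6e+04/1.0 = 3.6e+04 s = 0.4167 d; decay factor exp(−0.090·0.4167) = 0.9632.
So the concentration just after mixing may be at most 0.173/0.9632 = 0.1796 mg/L.
Mass balance: 0.1796·263.1 = 1.1·Cₑ + 262·0.0311.
Cₑ = (47.26 − 8.148) / 1.1 = 35.55 mg/L.

35.6 mg/L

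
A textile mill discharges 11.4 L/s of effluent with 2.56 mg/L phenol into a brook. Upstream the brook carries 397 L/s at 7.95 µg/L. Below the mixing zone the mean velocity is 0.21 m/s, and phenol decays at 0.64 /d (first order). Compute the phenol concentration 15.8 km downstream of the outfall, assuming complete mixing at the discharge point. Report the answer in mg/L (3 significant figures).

0.0454 mg/L

11.4 L/s = 0.0114 m³/s.
397 L/s = 0.397 m³/s.
7.95 µg/L = 0.00795 mg/L.
After complete mixing, C₀ = (0.0114·2.56 + 0.397·0.00795) / 0.4084 = 0.07919 mg/L.
Travel time t = 1.58e+04 m / 0.21 m/s = 7.524e+04 s = 0.8708 d.
C = 0.07919·exp(−0.64·0.8708) = 0.07919·0.5727 = 0.04535 mg/L.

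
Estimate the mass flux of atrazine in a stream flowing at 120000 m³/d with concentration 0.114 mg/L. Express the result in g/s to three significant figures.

120000 m³/d = 1.389 m³/s.
Mass flux = Q·C = 1.389 m³/s × 0.114 g/m³ = 0.1583 g/s.

0.158 g/s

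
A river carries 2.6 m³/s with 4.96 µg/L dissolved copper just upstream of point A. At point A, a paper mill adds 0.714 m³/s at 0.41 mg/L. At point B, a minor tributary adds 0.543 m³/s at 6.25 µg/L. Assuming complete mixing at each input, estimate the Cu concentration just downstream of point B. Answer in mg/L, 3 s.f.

0.0801 mg/L

4.96 µg/L = 0.00496 mg/L.
After input A: C = (2.6·0.00496 + 0.714·0.41) / 3.314 = 0.09223 mg/L.
6.25 µg/L = 0.00625 mg/L.
After input B: C = (3.314·0.09223 + 0.543·0.00625) / 3.857 = 0.08012 mg/L.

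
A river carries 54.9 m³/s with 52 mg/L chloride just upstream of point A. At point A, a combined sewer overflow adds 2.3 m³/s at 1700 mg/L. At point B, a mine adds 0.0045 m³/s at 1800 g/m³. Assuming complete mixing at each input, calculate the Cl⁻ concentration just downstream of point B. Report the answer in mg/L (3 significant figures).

After input A: C = (54.9·52 + 2.3·1700) / 57.2 = 118.3 mg/L.
After input B: C = (57.2·118.3 + 0.0045·1800) / 57.2 = 118.4 mg/L.

118 mg/L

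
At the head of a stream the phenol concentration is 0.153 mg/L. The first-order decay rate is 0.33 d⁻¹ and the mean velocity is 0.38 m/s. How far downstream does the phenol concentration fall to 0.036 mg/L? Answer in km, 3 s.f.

From C = C₀·e^(−kt), t = ln(C₀/C)/k = ln(0.153/0.036)/0.33 = 1.447/0.33 = 4.385 d.
Distance = v·t = 0.38 m/s × 3.788e+05 s = 1.44e+05 m = 144 km.

144 km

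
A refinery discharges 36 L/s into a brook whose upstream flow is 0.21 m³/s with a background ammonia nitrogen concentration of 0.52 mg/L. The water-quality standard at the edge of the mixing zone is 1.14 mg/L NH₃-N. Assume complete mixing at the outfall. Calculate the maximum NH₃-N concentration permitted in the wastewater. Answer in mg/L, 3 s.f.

36 L/s = 0.036 m³/s.
Mass balance: 1.14·0.246 = 0.036·Cₑ + 0.21·0.52.
Cₑ = (0.2804 − 0.1092) / 0.036 = 4.757 mg/L.

4.76 mg/L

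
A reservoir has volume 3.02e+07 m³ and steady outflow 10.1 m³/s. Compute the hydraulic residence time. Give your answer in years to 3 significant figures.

Q = 10.1 m³/s × 3.156e+07 s/yr = 3.187e+08 m³/yr.
Hydraulic residence time τ = V/Q = 3.02e+07/3.187e+08 = 0.09475 yr.

0.0948 yr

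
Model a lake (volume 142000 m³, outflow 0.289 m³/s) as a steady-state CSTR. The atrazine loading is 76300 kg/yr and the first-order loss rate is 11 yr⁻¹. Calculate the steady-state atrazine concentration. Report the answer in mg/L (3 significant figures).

7.14 mg/L

Outflow Q = 0.289 m³/s × 3.156e+07 s/yr = 9.12e+06 m³/yr.
Steady-state CSTR mass balance: W = Q·C + k·V·C, so C = W/(Q + kV).
Q + kV = 9.12e+06 + 11·142000 = 1.068e+07 m³/yr.
C = 76300/1.068e+07 = 0.007143 kg/m³ = 7.143 mg/L.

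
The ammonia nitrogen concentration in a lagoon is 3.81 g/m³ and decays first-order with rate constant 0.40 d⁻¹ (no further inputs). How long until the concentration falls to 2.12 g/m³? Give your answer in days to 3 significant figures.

t = ln(C₀/C)/k = ln(3.81/2.12)/0.40 = 0.5862/0.40 = 1.466 d.

1.47 d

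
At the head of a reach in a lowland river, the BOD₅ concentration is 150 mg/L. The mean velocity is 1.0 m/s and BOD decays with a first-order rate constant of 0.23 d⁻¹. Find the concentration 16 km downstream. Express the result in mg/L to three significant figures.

144 mg/L

Travel time t = 16 km / 1.0 m/s = 1.6e+04/1.0 = 1.6e+04 s = 0.1852 d.
First-order decay: C = 150·exp(−0.23·0.1852) = 150·0.9583 = 143.7 mg/L.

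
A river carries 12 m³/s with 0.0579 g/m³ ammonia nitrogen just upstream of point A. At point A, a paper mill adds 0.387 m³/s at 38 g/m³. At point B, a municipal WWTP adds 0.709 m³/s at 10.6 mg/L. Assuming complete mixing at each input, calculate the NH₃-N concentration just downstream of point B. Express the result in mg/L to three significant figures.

1.75 mg/L

After input A: C = (12·0.0579 + 0.387·38) / 12.39 = 1.243 mg/L.
After input B: C = (12.39·1.243 + 0.709·10.6) / 13.1 = 1.75 mg/L.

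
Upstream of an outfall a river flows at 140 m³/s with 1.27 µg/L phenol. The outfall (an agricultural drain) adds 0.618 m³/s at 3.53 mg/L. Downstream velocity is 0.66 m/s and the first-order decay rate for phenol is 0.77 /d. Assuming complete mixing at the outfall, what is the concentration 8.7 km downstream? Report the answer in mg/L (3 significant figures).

1.27 µg/L = 0.00127 mg/L.
After complete mixing, C₀ = (0.618·3.53 + 140·0.00127) / 140.6 = 0.01678 mg/L.
Travel time t = 8700 m / 0.66 m/s = 1.318e+04 s = 0.1526 d.
C = 0.01678·exp(−0.77·0.1526) = 0.01678·0.8892 = 0.01492 mg/L.

0.0149 mg/L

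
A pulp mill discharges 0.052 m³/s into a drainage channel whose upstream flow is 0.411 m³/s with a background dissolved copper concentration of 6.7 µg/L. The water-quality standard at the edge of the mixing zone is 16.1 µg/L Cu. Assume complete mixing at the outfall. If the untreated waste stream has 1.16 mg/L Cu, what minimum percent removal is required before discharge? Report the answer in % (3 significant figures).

92.2 %

6.7 µg/L = 0.0067 mg/L.
16.1 µg/L = 0.0161 mg/L.
Mass balance: 0.0161·0.463 = 0.052·Cₑ + 0.411·0.0067.
Cₑ = (0.007454 − 0.002754) / 0.052 = 0.0904 mg/L.
Required removal = 1 − 0.0904/1.16 = 92.21 %.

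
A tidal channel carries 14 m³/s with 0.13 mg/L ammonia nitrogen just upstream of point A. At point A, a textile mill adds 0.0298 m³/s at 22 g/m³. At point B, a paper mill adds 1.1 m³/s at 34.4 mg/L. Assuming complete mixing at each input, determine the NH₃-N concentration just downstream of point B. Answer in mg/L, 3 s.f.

After input A: C = (14·0.13 + 0.0298·22) / 14.03 = 0.1765 mg/L.
After input B: C = (14.03·0.1765 + 1.1·34.4) / 15.13 = 2.665 mg/L.

2.66 mg/L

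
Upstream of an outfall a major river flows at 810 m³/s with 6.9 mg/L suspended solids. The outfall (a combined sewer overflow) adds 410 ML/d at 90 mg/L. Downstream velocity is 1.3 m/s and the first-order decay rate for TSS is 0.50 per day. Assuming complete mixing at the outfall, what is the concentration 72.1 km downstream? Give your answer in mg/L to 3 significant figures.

410 ML/d = 4.745 m³/s.
After complete mixing, C₀ = (4.745·90 + 810·6.9) / 814.7 = 7.384 mg/L.
Travel time t = 7.21e+04 m / 1.3 m/s = 5.546e+04 s = 0.6419 d.
C = 7.384·exp(−0.50·0.6419) = 7.384·0.7255 = 5.357 mg/L.

5.36 mg/L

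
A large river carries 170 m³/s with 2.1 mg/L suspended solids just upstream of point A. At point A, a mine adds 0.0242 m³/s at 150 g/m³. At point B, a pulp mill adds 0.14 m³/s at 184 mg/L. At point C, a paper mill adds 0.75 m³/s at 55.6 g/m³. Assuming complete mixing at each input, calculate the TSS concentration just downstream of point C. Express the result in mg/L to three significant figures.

After input A: C = (170·2.1 + 0.0242·150) / 170 = 2.121 mg/L.
After input B: C = (170·2.121 + 0.14·184) / 170.2 = 2.271 mg/L.
After input C: C = (170.2·2.271 + 0.75·55.6) / 170.9 = 2.505 mg/L.

2.50 mg/L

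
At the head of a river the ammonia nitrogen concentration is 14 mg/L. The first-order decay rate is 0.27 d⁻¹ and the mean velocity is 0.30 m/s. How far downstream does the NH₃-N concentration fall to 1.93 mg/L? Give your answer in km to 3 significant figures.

190 km

From C = C₀·e^(−kt), t = ln(C₀/C)/k = ln(14/1.93)/0.27 = 1.982/0.27 = 7.339 d.
Distance = v·t = 0.30 m/s × 6.341e+05 s = 1.902e+05 m = 190.2 km.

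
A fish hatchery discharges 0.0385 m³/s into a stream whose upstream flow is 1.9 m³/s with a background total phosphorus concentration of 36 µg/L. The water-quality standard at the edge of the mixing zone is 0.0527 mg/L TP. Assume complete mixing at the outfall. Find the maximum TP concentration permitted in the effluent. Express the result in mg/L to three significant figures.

0.877 mg/L

36 µg/L = 0.036 mg/L.
Mass balance: 0.0527·1.938 = 0.0385·Cₑ + 1.9·0.036.
Cₑ = (0.1022 − 0.0684) / 0.0385 = 0.8769 mg/L.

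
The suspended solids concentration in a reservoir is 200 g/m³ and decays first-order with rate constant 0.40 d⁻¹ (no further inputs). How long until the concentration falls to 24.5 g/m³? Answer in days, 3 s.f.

t = ln(C₀/C)/k = ln(200/24.5)/0.40 = 2.1/0.40 = 5.249 d.

5.25 d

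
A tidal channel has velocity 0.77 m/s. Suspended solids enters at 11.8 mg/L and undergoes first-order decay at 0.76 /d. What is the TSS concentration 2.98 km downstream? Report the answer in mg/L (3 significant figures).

Travel time t = 2.98 km / 0.77 m/s = 2980/0.77 = 3870 s = 0.04479 d.
First-order decay: C = 11.8·exp(−0.76·0.04479) = 11.8·0.9665 = 11.41 mg/L.

11.4 mg/L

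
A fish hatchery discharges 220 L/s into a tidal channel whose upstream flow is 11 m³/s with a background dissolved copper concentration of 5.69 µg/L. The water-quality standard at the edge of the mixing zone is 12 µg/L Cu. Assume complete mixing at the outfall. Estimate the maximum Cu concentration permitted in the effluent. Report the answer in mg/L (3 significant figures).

0.328 mg/L

220 L/s = 0.22 m³/s.
5.69 µg/L = 0.00569 mg/L.
12 µg/L = 0.012 mg/L.
Mass balance: 0.012·11.22 = 0.22·Cₑ + 11·0.00569.
Cₑ = (0.1346 − 0.06259) / 0.22 = 0.3275 mg/L.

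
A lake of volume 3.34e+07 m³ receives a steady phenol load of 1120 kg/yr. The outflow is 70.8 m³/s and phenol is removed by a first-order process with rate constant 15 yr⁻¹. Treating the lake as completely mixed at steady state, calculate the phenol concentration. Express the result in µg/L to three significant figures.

Outflow Q = 70.8 m³/s × 3.156e+07 s/yr = 2.234e+09 m³/yr.
Steady-state CSTR mass balance: W = Q·C + k·V·C, so C = W/(Q + kV).
Q + kV = 2.234e+09 + 15·3.34e+07 = 2.735e+09 m³/yr.
C = 1120/2.735e+09 = 4.095e-07 kg/m³ = 0.0004095 mg/L = 0.4095 µg/L.

0.409 µg/L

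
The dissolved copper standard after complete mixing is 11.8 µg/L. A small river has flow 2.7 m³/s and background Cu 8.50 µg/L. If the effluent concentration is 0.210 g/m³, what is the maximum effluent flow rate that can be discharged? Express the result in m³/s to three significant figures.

0.0450 m³/s

8.50 µg/L = 0.0085 mg/L.
11.8 µg/L = 0.0118 mg/L.
Mass balance at complete mixing: C_std·(Q_w + Q_r) = Q_w·C_e + Q_r·C_b.
Rearranging, Q_w = Q_r·(C_std − C_b)/(C_e − C_std) = 2.7·(0.0118 − 0.0085) / (0.21 − 0.0118) = 0.04495 m³/s.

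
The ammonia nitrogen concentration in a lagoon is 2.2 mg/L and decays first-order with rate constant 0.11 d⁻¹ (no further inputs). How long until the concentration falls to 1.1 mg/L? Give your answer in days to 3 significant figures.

6.30 d

t = ln(C₀/C)/k = ln(2.2/1.1)/0.11 = 0.6931/0.11 = 6.301 d.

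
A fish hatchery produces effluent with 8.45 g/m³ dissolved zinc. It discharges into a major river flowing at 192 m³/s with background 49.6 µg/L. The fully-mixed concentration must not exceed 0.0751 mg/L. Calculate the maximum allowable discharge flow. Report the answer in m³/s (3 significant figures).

49.6 µg/L = 0.0496 mg/L.
Mass balance at complete mixing: C_std·(Q_w + Q_r) = Q_w·C_e + Q_r·C_b.
Rearranging, Q_w = Q_r·(C_std − C_b)/(C_e − C_std) = 192·(0.0751 − 0.0496) / (8.45 − 0.0751) = 0.5846 m³/s.

0.585 m³/s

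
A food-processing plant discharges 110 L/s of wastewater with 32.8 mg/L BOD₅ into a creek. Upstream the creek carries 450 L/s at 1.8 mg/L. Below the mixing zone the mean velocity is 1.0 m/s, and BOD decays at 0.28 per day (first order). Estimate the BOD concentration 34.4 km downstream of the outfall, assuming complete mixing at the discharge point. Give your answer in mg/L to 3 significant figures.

110 L/s = 0.11 m³/s.
450 L/s = 0.45 m³/s.
After complete mixing, C₀ = (0.11·32.8 + 0.45·1.8) / 0.56 = 7.889 mg/L.
Travel time t = 3.44e+04 m / 1.0 m/s = 3.44e+04 s = 0.3981 d.
C = 7.889·exp(−0.28·0.3981) = 7.889·0.8945 = 7.057 mg/L.

7.06 mg/L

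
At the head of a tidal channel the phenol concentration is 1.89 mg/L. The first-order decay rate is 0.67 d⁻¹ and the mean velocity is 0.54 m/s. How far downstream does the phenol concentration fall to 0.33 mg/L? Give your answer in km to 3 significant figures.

122 km

From C = C₀·e^(−kt), t = ln(C₀/C)/k = ln(1.89/0.33)/0.67 = 1.745/0.67 = 2.605 d.
Distance = v·t = 0.54 m/s × 2.251e+05 s = 1.215e+05 m = 121.5 km.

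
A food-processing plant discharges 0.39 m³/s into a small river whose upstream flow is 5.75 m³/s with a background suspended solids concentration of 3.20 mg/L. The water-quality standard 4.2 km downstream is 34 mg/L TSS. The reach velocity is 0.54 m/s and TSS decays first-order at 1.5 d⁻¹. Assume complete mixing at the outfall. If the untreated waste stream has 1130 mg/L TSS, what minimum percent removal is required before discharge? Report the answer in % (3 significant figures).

50.0 %

Travel time to the compliance point: t = 4200/0.54 = 7778 s = 0.09002 d; decay factor exp(−1.5·0.09002) = 0.8737.
So the concentration just after mixing may be at most 34/0.8737 = 38.92 mg/L.
Mass balance: 38.92·6.14 = 0.39·Cₑ + 5.75·3.2.
Cₑ = (238.9 − 18.4) / 0.39 = 565.5 mg/L.
Required removal = 1 − 565.5/1130 = 49.96 %.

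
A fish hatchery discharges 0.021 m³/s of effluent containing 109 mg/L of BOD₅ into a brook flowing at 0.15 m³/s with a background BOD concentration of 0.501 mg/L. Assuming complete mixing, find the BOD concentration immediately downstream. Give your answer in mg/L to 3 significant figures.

13.8 mg/L

Flow-weighted mixing gives C = (0.021·109 + 0.15·0.501) / (0.021 + 0.15) = 2.364/0.171 = 13.83 mg/L.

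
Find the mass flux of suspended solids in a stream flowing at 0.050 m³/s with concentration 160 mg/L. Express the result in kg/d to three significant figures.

691 kg/d

Mass flux = Q·C = 0.05 m³/s × 160 g/m³ = 8 g/s.
= 8 g/s × 86.4 = 691.2 kg/d.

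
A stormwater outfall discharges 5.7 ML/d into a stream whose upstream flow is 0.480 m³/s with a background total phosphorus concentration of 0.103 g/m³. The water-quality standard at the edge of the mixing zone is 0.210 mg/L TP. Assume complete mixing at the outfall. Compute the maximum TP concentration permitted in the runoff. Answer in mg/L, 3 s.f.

5.7 ML/d = 0.06597 m³/s.
Mass balance: 0.21·0.546 = 0.06597·Cₑ + 0.48·0.103.
Cₑ = (0.1147 − 0.04944) / 0.06597 = 0.9885 mg/L.

0.989 mg/L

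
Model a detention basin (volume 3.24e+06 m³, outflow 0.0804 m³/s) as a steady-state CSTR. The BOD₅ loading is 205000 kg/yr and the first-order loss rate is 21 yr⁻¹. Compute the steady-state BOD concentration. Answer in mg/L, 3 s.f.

2.90 mg/L

Outflow Q = 0.0804 m³/s × 3.156e+07 s/yr = 2.537e+06 m³/yr.
Steady-state CSTR mass balance: W = Q·C + k·V·C, so C = W/(Q + kV).
Q + kV = 2.537e+06 + 21·3.24e+06 = 7.058e+07 m³/yr.
C = 205000/7.058e+07 = 0.002905 kg/m³ = 2.905 mg/L.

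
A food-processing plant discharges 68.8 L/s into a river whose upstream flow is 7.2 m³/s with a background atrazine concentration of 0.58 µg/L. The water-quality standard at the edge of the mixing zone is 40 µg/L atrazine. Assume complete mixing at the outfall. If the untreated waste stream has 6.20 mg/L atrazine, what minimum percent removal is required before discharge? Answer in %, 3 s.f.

32.8 %

68.8 L/s = 0.0688 m³/s.
0.58 µg/L = 0.00058 mg/L.
40 µg/L = 0.04 mg/L.
Mass balance: 0.04·7.269 = 0.0688·Cₑ + 7.2·0.00058.
Cₑ = (0.2908 − 0.004176) / 0.0688 = 4.165 mg/L.
Required removal = 1 − 4.165/6.20 = 32.82 %.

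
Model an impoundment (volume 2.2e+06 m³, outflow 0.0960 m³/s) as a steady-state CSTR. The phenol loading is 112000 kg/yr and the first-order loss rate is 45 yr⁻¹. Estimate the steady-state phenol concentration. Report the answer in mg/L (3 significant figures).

1.10 mg/L

Outflow Q = 0.0960 m³/s × 3.156e+07 s/yr = 3.03e+06 m³/yr.
Steady-state CSTR mass balance: W = Q·C + k·V·C, so C = W/(Q + kV).
Q + kV = 3.03e+06 + 45·2.2e+06 = 1.02e+08 m³/yr.
C = 112000/1.02e+08 = 0.001098 kg/m³ = 1.098 mg/L.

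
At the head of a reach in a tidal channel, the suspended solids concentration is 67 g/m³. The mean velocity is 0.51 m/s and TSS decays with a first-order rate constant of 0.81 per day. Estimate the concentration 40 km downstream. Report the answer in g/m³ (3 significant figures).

Travel time t = 40 km / 0.51 m/s = 4e+04/0.51 = 7.843e+04 s = 0.9078 d.
First-order decay: C = 67·exp(−0.81·0.9078) = 67·0.4794 = 32.12 g/m³.

32.1 g/m³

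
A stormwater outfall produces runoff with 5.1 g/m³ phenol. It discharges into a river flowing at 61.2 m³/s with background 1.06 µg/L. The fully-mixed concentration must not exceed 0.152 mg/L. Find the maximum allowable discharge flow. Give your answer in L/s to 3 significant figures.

1870 L/s

1.06 µg/L = 0.00106 mg/L.
Mass balance at complete mixing: C_std·(Q_w + Q_r) = Q_w·C_e + Q_r·C_b.
Rearranging, Q_w = Q_r·(C_std − C_b)/(C_e − C_std) = 61.2·(0.152 − 0.00106) / (5.1 − 0.152) = 1.867 m³/s.
= 1867 L/s.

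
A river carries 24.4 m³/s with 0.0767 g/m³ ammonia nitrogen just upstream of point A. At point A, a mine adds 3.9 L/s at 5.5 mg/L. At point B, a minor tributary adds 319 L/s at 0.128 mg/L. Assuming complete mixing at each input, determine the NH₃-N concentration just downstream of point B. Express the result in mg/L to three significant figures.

0.0782 mg/L

3.9 L/s = 0.0039 m³/s.
After input A: C = (24.4·0.0767 + 0.0039·5.5) / 24.4 = 0.07757 mg/L.
319 L/s = 0.319 m³/s.
After input B: C = (24.4·0.07757 + 0.319·0.128) / 24.72 = 0.07822 mg/L.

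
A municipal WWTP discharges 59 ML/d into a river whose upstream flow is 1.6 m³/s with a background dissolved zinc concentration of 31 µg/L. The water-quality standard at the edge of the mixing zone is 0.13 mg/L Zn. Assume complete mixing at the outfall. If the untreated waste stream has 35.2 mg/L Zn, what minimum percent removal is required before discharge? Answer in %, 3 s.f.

59 ML/d = 0.6829 m³/s.
31 µg/L = 0.031 mg/L.
Mass balance: 0.13·2.283 = 0.6829·Cₑ + 1.6·0.031.
Cₑ = (0.2968 − 0.0496) / 0.6829 = 0.362 mg/L.
Required removal = 1 − 0.362/35.2 = 98.97 %.

99.0 %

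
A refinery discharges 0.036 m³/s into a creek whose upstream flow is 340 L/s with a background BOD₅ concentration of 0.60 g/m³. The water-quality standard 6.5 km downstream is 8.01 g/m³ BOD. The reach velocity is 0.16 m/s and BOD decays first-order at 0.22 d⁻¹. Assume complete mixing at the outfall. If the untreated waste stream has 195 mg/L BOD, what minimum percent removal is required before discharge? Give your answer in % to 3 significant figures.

340 L/s = 0.34 m³/s.
Travel time to the compliance point: t = 6500/0.16 = 4.062e+04 s = 0.4702 d; decay factor exp(−0.22·0.4702) = 0.9017.
So the concentration just after mixing may be at most 8.01/0.9017 = 8.883 mg/L.
Mass balance: 8.883·0.376 = 0.036·Cₑ + 0.34·0.6.
Cₑ = (3.34 − 0.204) / 0.036 = 87.11 mg/L.
Required removal = 1 − 87.11/195 = 55.33 %.

55.3 %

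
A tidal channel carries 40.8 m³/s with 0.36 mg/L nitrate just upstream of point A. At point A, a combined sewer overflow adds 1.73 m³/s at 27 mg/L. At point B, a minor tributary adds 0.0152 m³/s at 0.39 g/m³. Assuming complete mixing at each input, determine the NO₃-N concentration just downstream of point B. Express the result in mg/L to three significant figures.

After input A: C = (40.8·0.36 + 1.73·27) / 42.53 = 1.444 mg/L.
After input B: C = (42.53·1.444 + 0.0152·0.39) / 42.55 = 1.443 mg/L.

1.44 mg/L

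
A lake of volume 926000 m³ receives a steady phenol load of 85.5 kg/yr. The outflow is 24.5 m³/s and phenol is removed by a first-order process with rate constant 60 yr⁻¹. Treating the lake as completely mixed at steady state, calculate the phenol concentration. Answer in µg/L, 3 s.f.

Outflow Q = 24.5 m³/s × 3.156e+07 s/yr = 7.732e+08 m³/yr.
Steady-state CSTR mass balance: W = Q·C + k·V·C, so C = W/(Q + kV).
Q + kV = 7.732e+08 + 60·926000 = 8.287e+08 m³/yr.
C = 85.5/8.287e+08 = 1.032e-07 kg/m³ = 0.0001032 mg/L = 0.1032 µg/L.

0.103 µg/L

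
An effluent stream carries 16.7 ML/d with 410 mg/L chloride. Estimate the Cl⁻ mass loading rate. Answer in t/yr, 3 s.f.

16.7 ML/d = 0.1933 m³/s.
Mass flux = Q·C = 0.1933 m³/s × 410 g/m³ = 79.25 g/s.
= 79.25 g/s × 31.56 = 2501 t/yr.

2500 t/yr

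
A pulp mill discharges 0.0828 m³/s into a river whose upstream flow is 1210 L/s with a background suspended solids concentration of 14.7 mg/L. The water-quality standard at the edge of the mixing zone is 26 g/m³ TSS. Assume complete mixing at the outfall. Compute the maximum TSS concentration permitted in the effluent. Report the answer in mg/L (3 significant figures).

191 mg/L

1210 L/s = 1.21 m³/s.
Mass balance: 26·1.293 = 0.0828·Cₑ + 1.21·14.7.
Cₑ = (33.61 − 17.79) / 0.0828 = 191.1 mg/L.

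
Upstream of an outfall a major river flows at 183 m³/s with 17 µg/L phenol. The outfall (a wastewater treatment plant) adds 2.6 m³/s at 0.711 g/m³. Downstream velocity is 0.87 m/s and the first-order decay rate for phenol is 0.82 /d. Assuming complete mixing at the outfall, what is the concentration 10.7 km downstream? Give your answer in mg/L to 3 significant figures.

0.0238 mg/L

17 µg/L = 0.017 mg/L.
After complete mixing, C₀ = (2.6·0.711 + 183·0.017) / 185.6 = 0.02672 mg/L.
Travel time t = 1.07e+04 m / 0.87 m/s = 1.23e+04 s = 0.1423 d.
C = 0.02672·exp(−0.82·0.1423) = 0.02672·0.8898 = 0.02378 mg/L.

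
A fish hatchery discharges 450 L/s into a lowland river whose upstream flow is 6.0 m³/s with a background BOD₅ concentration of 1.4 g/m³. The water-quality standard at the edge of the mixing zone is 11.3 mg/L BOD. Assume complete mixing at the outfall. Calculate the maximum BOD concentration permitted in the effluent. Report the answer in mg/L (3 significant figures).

450 L/s = 0.45 m³/s.
Mass balance: 11.3·6.45 = 0.45·Cₑ + 6·1.4.
Cₑ = (72.89 − 8.4) / 0.45 = 143.3 mg/L.

143 mg/L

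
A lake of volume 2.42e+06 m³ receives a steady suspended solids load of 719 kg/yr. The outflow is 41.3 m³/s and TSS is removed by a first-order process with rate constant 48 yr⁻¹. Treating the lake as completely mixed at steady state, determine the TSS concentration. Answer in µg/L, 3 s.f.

0.507 µg/L

Outflow Q = 41.3 m³/s × 3.156e+07 s/yr = 1.303e+09 m³/yr.
Steady-state CSTR mass balance: W = Q·C + k·V·C, so C = W/(Q + kV).
Q + kV = 1.303e+09 + 48·2.42e+06 = 1.419e+09 m³/yr.
C = 719/1.419e+09 = 5.065e-07 kg/m³ = 0.0005065 mg/L = 0.5065 µg/L.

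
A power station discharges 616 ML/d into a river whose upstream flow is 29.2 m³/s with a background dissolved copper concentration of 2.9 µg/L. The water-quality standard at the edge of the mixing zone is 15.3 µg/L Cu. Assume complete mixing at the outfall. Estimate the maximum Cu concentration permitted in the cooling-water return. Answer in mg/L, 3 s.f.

616 ML/d = 7.13 m³/s.
2.9 µg/L = 0.0029 mg/L.
15.3 µg/L = 0.0153 mg/L.
Mass balance: 0.0153·36.33 = 7.13·Cₑ + 29.2·0.0029.
Cₑ = (0.5558 − 0.08468) / 7.13 = 0.06609 mg/L.

0.0661 mg/L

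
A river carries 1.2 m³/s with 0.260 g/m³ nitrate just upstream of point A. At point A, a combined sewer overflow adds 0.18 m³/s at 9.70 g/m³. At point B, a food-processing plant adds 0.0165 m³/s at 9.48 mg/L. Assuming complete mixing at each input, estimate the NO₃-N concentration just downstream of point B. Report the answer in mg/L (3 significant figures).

After input A: C = (1.2·0.26 + 0.18·9.7) / 1.38 = 1.491 mg/L.
After input B: C = (1.38·1.491 + 0.0165·9.48) / 1.396 = 1.586 mg/L.

1.59 mg/L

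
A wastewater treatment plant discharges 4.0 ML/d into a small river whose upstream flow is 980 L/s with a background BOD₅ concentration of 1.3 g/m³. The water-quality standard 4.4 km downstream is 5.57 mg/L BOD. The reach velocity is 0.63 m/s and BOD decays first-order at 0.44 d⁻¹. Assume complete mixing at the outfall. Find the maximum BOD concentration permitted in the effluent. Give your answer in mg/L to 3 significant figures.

4.0 ML/d = 0.0463 m³/s.
980 L/s = 0.98 m³/s.
Travel time to the compliance point: t = 4400/0.63 = 6984 s = 0.08083 d; decay factor exp(−0.44·0.08083) = 0.9651.
So the concentration just after mixing may be at most 5.57/0.9651 = 5.772 mg/L.
Mass balance: 5.772·1.026 = 0.0463·Cₑ + 0.98·1.3.
Cₑ = (5.923 − 1.274) / 0.0463 = 100.4 mg/L.

100 mg/L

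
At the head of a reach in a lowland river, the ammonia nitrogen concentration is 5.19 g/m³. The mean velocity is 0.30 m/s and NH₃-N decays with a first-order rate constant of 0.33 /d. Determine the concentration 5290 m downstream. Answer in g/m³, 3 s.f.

Travel time t = 5290 m / 0.30 m/s = 5290/0.30 = 1.763e+04 s = 0.2041 d.
First-order decay: C = 5.19·exp(−0.33·0.2041) = 5.19·0.9349 = 4.852 g/m³.

4.85 g/m³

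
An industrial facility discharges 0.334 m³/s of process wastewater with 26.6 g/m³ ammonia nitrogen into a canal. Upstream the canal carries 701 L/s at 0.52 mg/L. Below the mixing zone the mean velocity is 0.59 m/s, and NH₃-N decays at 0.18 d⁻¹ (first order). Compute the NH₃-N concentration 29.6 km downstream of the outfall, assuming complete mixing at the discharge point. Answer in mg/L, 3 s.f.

8.05 mg/L

701 L/s = 0.701 m³/s.
After complete mixing, C₀ = (0.334·26.6 + 0.701·0.52) / 1.035 = 8.936 mg/L.
Travel time t = 2.96e+04 m / 0.59 m/s = 5.017e+04 s = 0.5807 d.
C = 8.936·exp(−0.18·0.5807) = 8.936·0.9008 = 8.049 mg/L.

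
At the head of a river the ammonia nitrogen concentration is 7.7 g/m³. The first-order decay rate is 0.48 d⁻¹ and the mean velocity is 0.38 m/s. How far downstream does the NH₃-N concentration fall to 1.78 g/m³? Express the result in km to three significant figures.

100 km

From C = C₀·e^(−kt), t = ln(C₀/C)/k = ln(7.7/1.78)/0.48 = 1.465/0.48 = 3.051 d.
Distance = v·t = 0.38 m/s × 2.636e+05 s = 1.002e+05 m = 100.2 km.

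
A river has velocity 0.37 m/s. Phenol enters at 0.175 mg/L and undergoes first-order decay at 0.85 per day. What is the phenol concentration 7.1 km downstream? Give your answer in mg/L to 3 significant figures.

0.145 mg/L

Travel time t = 7.1 km / 0.37 m/s = 7100/0.37 = 1.919e+04 s = 0.2221 d.
First-order decay: C = 0.175·exp(−0.85·0.2221) = 0.175·0.828 = 0.1449 mg/L.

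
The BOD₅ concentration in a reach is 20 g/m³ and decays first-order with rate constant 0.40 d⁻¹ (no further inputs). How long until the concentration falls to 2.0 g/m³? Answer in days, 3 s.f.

5.76 d

t = ln(C₀/C)/k = ln(20/2.0)/0.40 = 2.303/0.40 = 5.756 d.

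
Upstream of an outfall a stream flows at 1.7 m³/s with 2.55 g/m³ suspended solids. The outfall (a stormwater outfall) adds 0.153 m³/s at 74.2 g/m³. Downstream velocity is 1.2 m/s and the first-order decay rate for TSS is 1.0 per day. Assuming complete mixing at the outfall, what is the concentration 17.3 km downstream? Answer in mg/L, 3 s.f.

7.16 mg/L

After complete mixing, C₀ = (0.153·74.2 + 1.7·2.55) / 1.853 = 8.466 mg/L.
Travel time t = 1.73e+04 m / 1.2 m/s = 1.442e+04 s = 0.1669 d.
C = 8.466·exp(−1.0·0.1669) = 8.466·0.8463 = 7.165 mg/L.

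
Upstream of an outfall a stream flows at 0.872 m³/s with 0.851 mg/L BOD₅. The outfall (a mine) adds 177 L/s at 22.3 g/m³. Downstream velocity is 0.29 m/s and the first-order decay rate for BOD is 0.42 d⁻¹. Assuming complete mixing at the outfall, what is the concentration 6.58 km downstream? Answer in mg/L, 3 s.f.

177 L/s = 0.177 m³/s.
After complete mixing, C₀ = (0.177·22.3 + 0.872·0.851) / 1.049 = 4.47 mg/L.
Travel time t = 6580 m / 0.29 m/s = 2.269e+04 s = 0.2626 d.
C = 4.47·exp(−0.42·0.2626) = 4.47·0.8956 = 4.003 mg/L.

4.00 mg/L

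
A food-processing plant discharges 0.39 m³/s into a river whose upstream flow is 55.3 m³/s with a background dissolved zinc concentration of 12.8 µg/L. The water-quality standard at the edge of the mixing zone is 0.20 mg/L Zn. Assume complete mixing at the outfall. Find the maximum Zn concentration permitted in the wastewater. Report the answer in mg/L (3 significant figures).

12.8 µg/L = 0.0128 mg/L.
Mass balance: 0.2·55.69 = 0.39·Cₑ + 55.3·0.0128.
Cₑ = (11.14 − 0.7078) / 0.39 = 26.74 mg/L.

26.7 mg/L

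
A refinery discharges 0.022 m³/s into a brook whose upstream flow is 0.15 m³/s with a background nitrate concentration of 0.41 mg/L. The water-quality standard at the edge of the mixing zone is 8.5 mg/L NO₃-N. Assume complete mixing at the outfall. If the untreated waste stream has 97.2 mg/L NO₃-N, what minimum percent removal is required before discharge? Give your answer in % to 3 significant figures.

Mass balance: 8.5·0.172 = 0.022·Cₑ + 0.15·0.41.
Cₑ = (1.462 − 0.0615) / 0.022 = 63.66 mg/L.
Required removal = 1 − 63.66/97.2 = 34.51 %.

34.5 %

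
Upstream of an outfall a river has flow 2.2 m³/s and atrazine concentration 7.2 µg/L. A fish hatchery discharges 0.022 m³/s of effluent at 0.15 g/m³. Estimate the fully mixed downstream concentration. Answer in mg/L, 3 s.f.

7.2 µg/L = 0.0072 mg/L.
Flow-weighted mixing gives C = (0.022·0.15 + 2.2·0.0072) / (0.022 + 2.2) = 0.01914/2.222 = 0.008614 mg/L.

0.00861 mg/L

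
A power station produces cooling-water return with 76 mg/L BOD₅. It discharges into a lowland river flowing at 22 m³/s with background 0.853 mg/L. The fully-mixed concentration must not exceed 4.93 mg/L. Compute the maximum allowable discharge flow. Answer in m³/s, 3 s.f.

Mass balance at complete mixing: C_std·(Q_w + Q_r) = Q_w·C_e + Q_r·C_b.
Rearranging, Q_w = Q_r·(C_std − C_b)/(C_e − C_std) = 22·(4.93 − 0.853) / (76 − 4.93) = 1.262 m³/s.

1.26 m³/s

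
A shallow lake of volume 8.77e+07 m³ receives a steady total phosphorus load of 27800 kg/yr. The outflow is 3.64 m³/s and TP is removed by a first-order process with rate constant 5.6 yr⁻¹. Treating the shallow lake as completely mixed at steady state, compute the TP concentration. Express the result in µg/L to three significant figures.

45.9 µg/L

Outflow Q = 3.64 m³/s × 3.156e+07 s/yr = 1.149e+08 m³/yr.
Steady-state CSTR mass balance: W = Q·C + k·V·C, so C = W/(Q + kV).
Q + kV = 1.149e+08 + 5.6·8.77e+07 = 6.06e+08 m³/yr.
C = 27800/6.06e+08 = 4.588e-05 kg/m³ = 0.04588 mg/L = 45.88 µg/L.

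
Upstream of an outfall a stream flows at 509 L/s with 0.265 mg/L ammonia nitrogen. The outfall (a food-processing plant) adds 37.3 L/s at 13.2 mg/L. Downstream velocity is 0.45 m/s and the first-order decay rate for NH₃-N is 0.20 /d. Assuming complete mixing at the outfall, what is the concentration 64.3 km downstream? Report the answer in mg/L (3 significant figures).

0.825 mg/L

37.3 L/s = 0.0373 m³/s.
509 L/s = 0.509 m³/s.
After complete mixing, C₀ = (0.0373·13.2 + 0.509·0.265) / 0.5463 = 1.148 mg/L.
Travel time t = 6.43e+04 m / 0.45 m/s = 1.429e+05 s = 1.654 d.
C = 1.148·exp(−0.20·1.654) = 1.148·0.7184 = 0.8248 mg/L.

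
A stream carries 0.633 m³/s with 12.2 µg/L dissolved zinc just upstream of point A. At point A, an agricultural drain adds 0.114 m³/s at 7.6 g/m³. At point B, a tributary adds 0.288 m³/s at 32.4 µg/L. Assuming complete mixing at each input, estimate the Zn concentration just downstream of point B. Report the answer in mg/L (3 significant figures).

0.854 mg/L

12.2 µg/L = 0.0122 mg/L.
After input A: C = (0.633·0.0122 + 0.114·7.6) / 0.747 = 1.17 mg/L.
32.4 µg/L = 0.0324 mg/L.
After input B: C = (0.747·1.17 + 0.288·0.0324) / 1.035 = 0.8536 mg/L.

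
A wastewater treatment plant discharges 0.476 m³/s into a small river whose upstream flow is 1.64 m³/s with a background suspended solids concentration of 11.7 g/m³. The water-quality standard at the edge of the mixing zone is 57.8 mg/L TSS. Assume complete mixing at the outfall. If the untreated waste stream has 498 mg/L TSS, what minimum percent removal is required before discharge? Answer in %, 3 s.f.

56.5 %

Mass balance: 57.8·2.116 = 0.476·Cₑ + 1.64·11.7.
Cₑ = (122.3 − 19.19) / 0.476 = 216.6 mg/L.
Required removal = 1 − 216.6/498 = 56.5 %.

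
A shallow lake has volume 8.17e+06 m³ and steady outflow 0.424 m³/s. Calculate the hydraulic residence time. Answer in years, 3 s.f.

Q = 0.424 m³/s × 3.156e+07 s/yr = 1.338e+07 m³/yr.
Hydraulic residence time τ = V/Q = 8.17e+06/1.338e+07 = 0.6106 yr.

0.611 yr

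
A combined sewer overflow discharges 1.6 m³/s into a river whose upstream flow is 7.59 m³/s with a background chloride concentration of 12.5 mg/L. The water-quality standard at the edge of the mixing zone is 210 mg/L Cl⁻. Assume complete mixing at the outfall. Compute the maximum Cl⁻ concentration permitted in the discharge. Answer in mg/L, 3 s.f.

1150 mg/L

Mass balance: 210·9.19 = 1.6·Cₑ + 7.59·12.5.
Cₑ = (1930 − 94.88) / 1.6 = 1147 mg/L.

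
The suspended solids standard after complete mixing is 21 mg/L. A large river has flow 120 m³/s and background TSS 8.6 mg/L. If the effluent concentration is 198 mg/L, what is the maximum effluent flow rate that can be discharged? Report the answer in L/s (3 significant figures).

8410 L/s

Mass balance at complete mixing: C_std·(Q_w + Q_r) = Q_w·C_e + Q_r·C_b.
Rearranging, Q_w = Q_r·(C_std − C_b)/(C_e − C_std) = 120·(21 − 8.6) / (198 − 21) = 8.407 m³/s.
= 8407 L/s.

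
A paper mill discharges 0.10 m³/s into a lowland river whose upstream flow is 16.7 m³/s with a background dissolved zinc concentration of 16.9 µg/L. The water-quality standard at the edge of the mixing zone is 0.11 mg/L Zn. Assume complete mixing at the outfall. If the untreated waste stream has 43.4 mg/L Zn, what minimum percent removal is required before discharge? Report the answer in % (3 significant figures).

16.9 µg/L = 0.0169 mg/L.
Mass balance: 0.11·16.8 = 0.1·Cₑ + 16.7·0.0169.
Cₑ = (1.848 − 0.2822) / 0.1 = 15.66 mg/L.
Required removal = 1 − 15.66/43.4 = 63.92 %.

63.9 %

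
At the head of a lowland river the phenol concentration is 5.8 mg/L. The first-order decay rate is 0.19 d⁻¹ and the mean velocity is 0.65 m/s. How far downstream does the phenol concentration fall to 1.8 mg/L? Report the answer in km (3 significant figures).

From C = C₀·e^(−kt), t = ln(C₀/C)/k = ln(5.8/1.8)/0.19 = 1.17/0.19 = 6.158 d.
Distance = v·t = 0.65 m/s × 5.321e+05 s = 3.458e+05 m = 345.8 km.

346 km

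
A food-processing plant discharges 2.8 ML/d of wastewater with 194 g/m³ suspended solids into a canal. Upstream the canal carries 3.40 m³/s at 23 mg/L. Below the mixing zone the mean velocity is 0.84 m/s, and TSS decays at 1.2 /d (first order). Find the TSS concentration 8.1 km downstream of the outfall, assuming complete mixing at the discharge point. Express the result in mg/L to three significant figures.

21.5 mg/L

2.8 ML/d = 0.03241 m³/s.
After complete mixing, C₀ = (0.03241·194 + 3.4·23) / 3.432 = 24.61 mg/L.
Travel time t = 8100 m / 0.84 m/s = 9643 s = 0.1116 d.
C = 24.61·exp(−1.2·0.1116) = 24.61·0.8747 = 21.53 mg/L.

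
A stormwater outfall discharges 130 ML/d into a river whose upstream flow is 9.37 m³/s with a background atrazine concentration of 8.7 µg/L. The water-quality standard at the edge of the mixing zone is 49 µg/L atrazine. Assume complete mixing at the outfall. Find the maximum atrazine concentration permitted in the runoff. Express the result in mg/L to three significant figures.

0.300 mg/L

130 ML/d = 1.505 m³/s.
8.7 µg/L = 0.0087 mg/L.
49 µg/L = 0.049 mg/L.
Mass balance: 0.049·10.87 = 1.505·Cₑ + 9.37·0.0087.
Cₑ = (0.5329 − 0.08152) / 1.505 = 0.3 mg/L.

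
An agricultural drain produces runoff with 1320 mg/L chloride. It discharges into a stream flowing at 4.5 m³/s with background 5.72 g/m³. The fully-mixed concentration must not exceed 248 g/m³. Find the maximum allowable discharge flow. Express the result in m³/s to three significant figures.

1.02 m³/s

Mass balance at complete mixing: C_std·(Q_w + Q_r) = Q_w·C_e + Q_r·C_b.
Rearranging, Q_w = Q_r·(C_std − C_b)/(C_e − C_std) = 4.5·(248 − 5.72) / (1320 − 248) = 1.017 m³/s.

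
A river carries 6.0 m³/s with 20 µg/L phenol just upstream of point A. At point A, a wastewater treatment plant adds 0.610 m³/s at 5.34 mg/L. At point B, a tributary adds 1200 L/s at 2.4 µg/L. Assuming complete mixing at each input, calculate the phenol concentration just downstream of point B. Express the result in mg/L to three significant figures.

20 µg/L = 0.02 mg/L.
After input A: C = (6·0.02 + 0.61·5.34) / 6.61 = 0.511 mg/L.
1200 L/s = 1.2 m³/s.
2.4 µg/L = 0.0024 mg/L.
After input B: C = (6.61·0.511 + 1.2·0.0024) / 7.81 = 0.4328 mg/L.

0.433 mg/L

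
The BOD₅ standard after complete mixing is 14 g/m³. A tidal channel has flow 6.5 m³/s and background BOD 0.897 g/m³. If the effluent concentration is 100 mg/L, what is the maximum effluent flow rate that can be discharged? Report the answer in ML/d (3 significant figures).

Mass balance at complete mixing: C_std·(Q_w + Q_r) = Q_w·C_e + Q_r·C_b.
Rearranging, Q_w = Q_r·(C_std − C_b)/(C_e − C_std) = 6.5·(14 − 0.897) / (100 − 14) = 0.9903 m³/s.
= 85.57 ML/d.

85.6 ML/d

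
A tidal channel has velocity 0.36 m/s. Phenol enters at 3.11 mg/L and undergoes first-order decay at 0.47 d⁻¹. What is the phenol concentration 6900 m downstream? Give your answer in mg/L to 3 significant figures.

2.80 mg/L

Travel time t = 6900 m / 0.36 m/s = 6900/0.36 = 1.917e+04 s = 0.2218 d.
First-order decay: C = 3.11·exp(−0.47·0.2218) = 3.11·0.901 = 2.802 mg/L.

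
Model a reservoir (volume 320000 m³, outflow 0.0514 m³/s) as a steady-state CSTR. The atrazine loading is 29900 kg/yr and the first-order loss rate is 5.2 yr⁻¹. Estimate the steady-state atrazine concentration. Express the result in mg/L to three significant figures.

9.10 mg/L

Outflow Q = 0.0514 m³/s × 3.156e+07 s/yr = 1.622e+06 m³/yr.
Steady-state CSTR mass balance: W = Q·C + k·V·C, so C = W/(Q + kV).
Q + kV = 1.622e+06 + 5.2·320000 = 3.286e+06 m³/yr.
C = 29900/3.286e+06 = 0.009099 kg/m³ = 9.099 mg/L.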